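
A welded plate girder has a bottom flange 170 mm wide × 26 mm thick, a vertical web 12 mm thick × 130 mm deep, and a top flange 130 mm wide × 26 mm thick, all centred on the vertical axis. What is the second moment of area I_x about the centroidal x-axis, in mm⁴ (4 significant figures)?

I_x ≈ 4.939 × 10⁷ mm⁴

Split into non-overlapping primitives; take the origin at the lower-left of the bounding box.
Bottom plate: 170 × 26, A = 4 420 mm², y = 13 mm, Ī = 248 993 mm⁴.
Web plate: 12 × 130, A = 1 560 mm², y = 91 mm, Ī = 2 197 000 mm⁴.
Top plate: 130 × 26, A = 3 380 mm², y = 169 mm, Ī = 190 407 mm⁴.
Centroid: ȳ = ΣA·y / ΣA = 82.3333 mm.
Transfer each piece to the centroidal x-axis using Ī + A·d² with d = y − 82.3333:
  bottom plate: d = -69.3333 mm → contributes +21 496 424 mm⁴
  web plate: d = 8.66667 mm → contributes +2 314 173 mm⁴
  top plate: d = 86.6667 mm → contributes +25 577 962 mm⁴
Total I = 49 388 560 mm⁴.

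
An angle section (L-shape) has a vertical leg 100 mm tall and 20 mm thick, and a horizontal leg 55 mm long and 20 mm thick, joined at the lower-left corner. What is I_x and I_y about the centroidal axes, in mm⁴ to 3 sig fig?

I_x ≈ 2.52 × 10⁶ mm⁴, I_y ≈ 5.30 × 10⁵ mm⁴

Treat the section as a set of non-overlapping primitives; coordinates are from the bounding-box lower-left.
Vertical leg: 20 × 100, A = 2 000 mm², y = 50 mm, Ī = 1 666 667 mm⁴.
Horizontal leg (remainder): 35 × 20, A = 700 mm², y = 10 mm, Ī = 23 333 mm⁴.
Centroid: ȳ = ΣA·y / ΣA = 39.63 mm.
Transfer each piece to the centroidal x-axis using Ī + A·d² with d = y − 39.63:
  vertical leg: d = 10.37 mm → contributes +1 881 756 mm⁴
  horizontal leg (remainder): d = -29.63 mm → contributes +637 874 mm⁴
Total I = 2 519 630 mm⁴.
For the y-axis: x̄ = 17.13 mm.
Repeating about the centroidal y-axis gives I_y = 530 255 mm⁴.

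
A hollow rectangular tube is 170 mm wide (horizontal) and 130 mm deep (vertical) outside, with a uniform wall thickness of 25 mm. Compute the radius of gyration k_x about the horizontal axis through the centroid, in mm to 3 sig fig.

Split into non-overlapping primitives; take the origin at the lower-left of the bounding box.
Outer rectangle: 170 × 130, A = 22 100 mm², y = 65 mm, Ī = 31 124 167 mm⁴.
Inner void (subtracted): 120 × 80, A = 9 600 mm², y = 65 mm, Ī = 5 120 000 mm⁴.
By symmetry the centroid is at mid-height, ȳ = 65 mm.
All pieces are centred on the horizontal axis through the centroid, so I = ΣĪ (holes subtracted) = 26 004 167 mm⁴.
Radius of gyration: k = √(I/A) = √(26 004 167 / 12 500) = 45.611 mm.

k_x ≈ 45.6 mm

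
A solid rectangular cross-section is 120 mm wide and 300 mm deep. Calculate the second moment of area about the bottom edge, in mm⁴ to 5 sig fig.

I_base ≈ 1.0800 × 10⁹ mm⁴

The section: 120 × 300, A = 36 000 mm², y = 150 mm, Ī = 270 000 000 mm⁴.
Transfer it to the base of the section using Ī + A·d² with d = y − 0:
  the section: d = 150 mm → contributes +1 080 000 000 mm⁴
Total I = 1 080 000 000 mm⁴.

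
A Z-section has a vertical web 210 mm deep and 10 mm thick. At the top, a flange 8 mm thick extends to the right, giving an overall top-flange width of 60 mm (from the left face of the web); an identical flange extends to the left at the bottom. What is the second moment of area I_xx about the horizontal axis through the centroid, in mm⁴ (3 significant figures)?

I_xx ≈ 1.59 × 10⁷ mm⁴

Decompose the section into non-overlapping parts with the origin at the bottom-left of its bounding rectangle.
Web: 10 × 210, A = 2 100 mm², y = 105 mm, Ī = 7 717 500 mm⁴.
Top flange (beyond web): 50 × 8, A = 400 mm², y = 206 mm, Ī = 2133.3 mm⁴.
Bottom flange (beyond web): 50 × 8, A = 400 mm², y = 4 mm, Ī = 2133.3 mm⁴.
Centroid: ȳ = ΣA·y / ΣA = 105 mm.
Transfer each piece to the horizontal axis through the centroid using Ī + A·d² with d = y − 105:
  web: d = 0 mm → contributes +7 717 500 mm⁴
  top flange (beyond web): d = 101 mm → contributes +4 082 533 mm⁴
  bottom flange (beyond web): d = -101 mm → contributes +4 082 533 mm⁴
Total I = 15 882 567 mm⁴.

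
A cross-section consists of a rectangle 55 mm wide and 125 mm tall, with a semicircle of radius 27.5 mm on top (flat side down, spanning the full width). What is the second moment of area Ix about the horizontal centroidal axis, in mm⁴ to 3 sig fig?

Decompose the section into non-overlapping parts with the origin at the bottom-left of its bounding rectangle.
Rectangular body: 55 × 125, A = 6 875 mm², y = 62.5 mm, Ī = 8 951 823 mm⁴.
Semicircular cap: semicircle r = 27.5, A = 1187.9 mm², y = 136.67 mm, Ī = 62 772 mm⁴.
Centroid: ȳ = ΣA·y / ΣA = 73.428 mm.
Transfer each piece to the horizontal centroidal axis using Ī + A·d² with d = y − 73.428:
  rectangular body: d = -10.928 mm → contributes +9 772 801 mm⁴
  semicircular cap: d = 63.244 mm → contributes +4 814 144 mm⁴
Total I = 14 586 945 mm⁴.

Ix ≈ 1.46 × 10⁷ mm⁴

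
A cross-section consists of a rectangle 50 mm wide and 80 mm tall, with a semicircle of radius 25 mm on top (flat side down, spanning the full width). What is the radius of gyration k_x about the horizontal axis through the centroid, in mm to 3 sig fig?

k_x ≈ 29.0 mm

Treat the section as a set of non-overlapping primitives; coordinates are from the bounding-box lower-left.
Rectangular body: 50 × 80, A = 4 000 mm², y = 40 mm, Ī = 2 133 333 mm⁴.
Semicircular cap: semicircle r = 25, A = 981.75 mm², y = 90.61 mm, Ī = 42 874 mm⁴.
Centroid: ȳ = ΣA·y / ΣA = 49.974 mm.
Transfer each piece to the horizontal axis through the centroid using Ī + A·d² with d = y − 49.974:
  rectangular body: d = -9.9737 mm → contributes +2 531 234 mm⁴
  semicircular cap: d = 40.637 mm → contributes +1 664 067 mm⁴
Total I = 4 195 301 mm⁴.
Radius of gyration: k = √(I/A) = √(4 195 301 / 4981.7) = 29.02 mm.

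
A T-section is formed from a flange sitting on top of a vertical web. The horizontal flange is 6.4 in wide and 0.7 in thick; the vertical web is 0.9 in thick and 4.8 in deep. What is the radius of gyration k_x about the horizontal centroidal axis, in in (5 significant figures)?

k_x ≈ 1.6892 in

Break the section into simple shapes (no overlaps), measuring from the bottom-left corner of the bounding box.
Flange: 6.4 × 0.7, A = 4.48 in², y = 5.15 in, Ī = 0.1829333 in⁴.
Web: 0.9 × 4.8, A = 4.32 in², y = 2.4 in, Ī = 8.2944 in⁴.
Centroid: ȳ = ΣA·y / ΣA = 3.8 in.
Transfer each piece to the horizontal centroidal axis using Ī + A·d² with d = y − 3.8:
  flange: d = 1.35 in → contributes +8.347733 in⁴
  web: d = -1.4 in → contributes +16.7616 in⁴
Total I = 25.10933 in⁴.
Radius of gyration: k = √(I/A) = √(25.10933 / 8.8) = 1.689181 in.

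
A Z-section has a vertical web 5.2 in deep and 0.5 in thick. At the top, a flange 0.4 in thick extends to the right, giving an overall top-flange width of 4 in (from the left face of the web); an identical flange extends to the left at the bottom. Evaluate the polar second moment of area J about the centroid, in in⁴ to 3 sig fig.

J ≈ 36.1 in⁴

Break the section into simple shapes (no overlaps), measuring from the bottom-left corner of the bounding box.
Web: 0.5 × 5.2, A = 2.6 in², y = 2.6 in, Ī = 5.8587 in⁴.
Top flange (beyond web): 3.5 × 0.4, A = 1.4 in², y = 5 in, Ī = 0.018667 in⁴.
Bottom flange (beyond web): 3.5 × 0.4, A = 1.4 in², y = 0.2 in, Ī = 0.018667 in⁴.
Centroid: ȳ = ΣA·y / ΣA = 2.6 in.
Transfer each piece to the centroidal x-axis using Ī + A·d² with d = y − 2.6:
  web: d = 0 in → contributes +5.8587 in⁴
  top flange (beyond web): d = 2.4 in → contributes +8.0827 in⁴
  bottom flange (beyond web): d = -2.4 in → contributes +8.0827 in⁴
Total I = 22.024 in⁴.
For the y-axis: x̄ = 3.75 in.
Repeating about the centroidal y-axis gives I_y = 14.113 in⁴.
Polar second moment: J = I_x + I_y = 36.137 in⁴.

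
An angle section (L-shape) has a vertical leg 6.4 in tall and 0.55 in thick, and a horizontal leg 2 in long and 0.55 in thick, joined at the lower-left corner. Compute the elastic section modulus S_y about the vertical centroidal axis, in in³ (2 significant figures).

Break the section into simple shapes (no overlaps), measuring from the bottom-left corner of the bounding box.
Vertical leg: 0.55 × 6.4, A = 3.52 in², x = 0.275 in, Ī = 0.08873 in⁴.
Horizontal leg (remainder): 1.45 × 0.55, A = 0.7975 in², x = 1.275 in, Ī = 0.1397 in⁴.
Centroid: x̄ = ΣA·x / ΣA = 0.4597 in.
Transfer each piece to the vertical centroidal axis using Ī + A·d² with d = x − 0.4597:
  vertical leg: d = -0.1847 in → contributes +0.2088 in⁴
  horizontal leg (remainder): d = 0.8153 in → contributes +0.6698 in⁴
Total I = 0.8787 in⁴.
Extreme fibre distance c = 1.54 in; S = I/c = 0.5704 in³.

S_y ≈ 0.57 in³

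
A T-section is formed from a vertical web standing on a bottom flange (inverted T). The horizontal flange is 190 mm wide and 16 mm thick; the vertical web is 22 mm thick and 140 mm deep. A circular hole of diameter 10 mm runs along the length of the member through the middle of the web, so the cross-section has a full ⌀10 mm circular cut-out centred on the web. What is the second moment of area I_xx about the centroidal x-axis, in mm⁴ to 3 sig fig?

I_xx ≈ 1.43 × 10⁷ mm⁴

Treat the section as a set of non-overlapping primitives; coordinates are from the bounding-box lower-left.
Flange: 190 × 16, A = 3 040 mm², y = 8 mm, Ī = 64 853 mm⁴.
Web: 22 × 140, A = 3 080 mm², y = 86 mm, Ī = 5 030 667 mm⁴.
Hole (subtracted): ⌀10, A = 78.54 mm², y = 86 mm, Ī = 490.87 mm⁴.
Centroid: ȳ = ΣA·y / ΣA = 46.751 mm.
Transfer each piece to the centroidal x-axis using Ī + A·d² with d = y − 46.751:
  flange: d = -38.751 mm → contributes +4 629 888 mm⁴
  web: d = 39.249 mm → contributes +9 775 307 mm⁴
  hole: d = 39.249 mm → contributes −121 479 mm⁴
Total I = 14 283 716 mm⁴.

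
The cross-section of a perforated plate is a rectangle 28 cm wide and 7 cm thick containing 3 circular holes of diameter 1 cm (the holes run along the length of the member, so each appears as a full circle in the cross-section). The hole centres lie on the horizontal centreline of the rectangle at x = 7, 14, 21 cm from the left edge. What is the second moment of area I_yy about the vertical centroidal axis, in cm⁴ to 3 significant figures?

I_yy ≈ 1.27 × 10⁴ cm⁴

Break the section into simple shapes (no overlaps), measuring from the bottom-left corner of the bounding box.
Plate: 28 × 7, A = 196 cm², x = 14 cm, Ī = 12 805 cm⁴.
Hole 1 (subtracted): ⌀1, A = 0.7854 cm², x = 7 cm, Ī = 0.049087 cm⁴.
Hole 2 (subtracted): ⌀1, A = 0.7854 cm², x = 14 cm, Ī = 0.049087 cm⁴.
Hole 3 (subtracted): ⌀1, A = 0.7854 cm², x = 21 cm, Ī = 0.049087 cm⁴.
By symmetry the centroid is at mid-width, x̄ = 14 cm.
Transfer each piece to the vertical centroidal axis using Ī + A·d² with d = x − 14:
  plate: d = 0 cm → contributes +12 805 cm⁴
  hole 1: d = -7 cm → contributes −38.534 cm⁴
  hole 2: d = 0 cm → contributes −0.049087 cm⁴
  hole 3: d = 7 cm → contributes −38.534 cm⁴
Total I = 12 728 cm⁴.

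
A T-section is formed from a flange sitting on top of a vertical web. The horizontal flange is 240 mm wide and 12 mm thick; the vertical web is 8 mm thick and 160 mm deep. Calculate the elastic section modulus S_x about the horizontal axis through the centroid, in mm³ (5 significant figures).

Treat the section as a set of non-overlapping primitives; coordinates are from the bounding-box lower-left.
Flange: 240 × 12, A = 2 880 mm², y = 166 mm, Ī = 34 560 mm⁴.
Web: 8 × 160, A = 1 280 mm², y = 80 mm, Ī = 2 730 667 mm⁴.
Centroid: ȳ = ΣA·y / ΣA = 139.5385 mm.
Transfer each piece to the horizontal axis through the centroid using Ī + A·d² with d = y − 139.5385:
  flange: d = 26.46154 mm → contributes +2 051 173 mm⁴
  web: d = -59.53846 mm → contributes +7 268 047 mm⁴
Total I = 9 319 221 mm⁴.
Extreme fibre distance c = 139.5385 mm; S = I/c = 66786.03 mm³.

S_x ≈ 6.6786 × 10⁴ mm³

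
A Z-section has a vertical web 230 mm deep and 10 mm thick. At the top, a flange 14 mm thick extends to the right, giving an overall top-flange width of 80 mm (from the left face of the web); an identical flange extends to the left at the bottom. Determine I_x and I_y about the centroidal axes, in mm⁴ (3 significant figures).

Split into non-overlapping primitives; take the origin at the lower-left of the bounding box.
Web: 10 × 230, A = 2 300 mm², y = 115 mm, Ī = 10 139 167 mm⁴.
Top flange (beyond web): 70 × 14, A = 980 mm², y = 223 mm, Ī = 16 007 mm⁴.
Bottom flange (beyond web): 70 × 14, A = 980 mm², y = 7 mm, Ī = 16 007 mm⁴.
Centroid: ȳ = ΣA·y / ΣA = 115 mm.
Transfer each piece to the centroidal x-axis using Ī + A·d² with d = y − 115:
  web: d = 0 mm → contributes +10 139 167 mm⁴
  top flange (beyond web): d = 108 mm → contributes +11 446 727 mm⁴
  bottom flange (beyond web): d = -108 mm → contributes +11 446 727 mm⁴
Total I = 33 032 620 mm⁴.
For the y-axis: x̄ = 75 mm.
Repeating about the centroidal y-axis gives I_y = 3 955 500 mm⁴.

I_x ≈ 3.30 × 10⁷ mm⁴, I_y ≈ 3.96 × 10⁶ mm⁴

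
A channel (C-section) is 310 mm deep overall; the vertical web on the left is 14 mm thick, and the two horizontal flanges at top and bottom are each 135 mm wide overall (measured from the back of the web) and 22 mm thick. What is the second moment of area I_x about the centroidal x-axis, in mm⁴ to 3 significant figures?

Treat the section as a set of non-overlapping primitives; coordinates are from the bounding-box lower-left.
Web: 14 × 310, A = 4 340 mm², y = 155 mm, Ī = 34 756 167 mm⁴.
Top flange (beyond web): 121 × 22, A = 2 662 mm², y = 299 mm, Ī = 107 367 mm⁴.
Bottom flange (beyond web): 121 × 22, A = 2 662 mm², y = 11 mm, Ī = 107 367 mm⁴.
By symmetry the centroid is at mid-height, ȳ = 155 mm.
Transfer each piece to the centroidal x-axis using Ī + A·d² with d = y − 155:
  web: d = 0 mm → contributes +34 756 167 mm⁴
  top flange (beyond web): d = 144 mm → contributes +55 306 599 mm⁴
  bottom flange (beyond web): d = -144 mm → contributes +55 306 599 mm⁴
Total I = 145 369 365 mm⁴.

I_x ≈ 1.45 × 10⁸ mm⁴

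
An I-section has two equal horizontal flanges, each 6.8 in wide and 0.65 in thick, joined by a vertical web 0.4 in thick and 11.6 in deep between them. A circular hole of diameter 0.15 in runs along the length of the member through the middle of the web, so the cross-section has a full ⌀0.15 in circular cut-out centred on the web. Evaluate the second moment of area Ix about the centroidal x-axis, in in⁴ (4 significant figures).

Treat the section as a set of non-overlapping primitives; coordinates are from the bounding-box lower-left.
Bottom flange: 6.8 × 0.65, A = 4.42 in², y = 0.325 in, Ī = 0.155621 in⁴.
Web: 0.4 × 11.6, A = 4.64 in², y = 6.45 in, Ī = 52.0299 in⁴.
Top flange: 6.8 × 0.65, A = 4.42 in², y = 12.575 in, Ī = 0.155621 in⁴.
Hole (subtracted): ⌀0.15, A = 0.0176715 in², y = 6.45 in, Ī = 0.0000248505 in⁴.
By symmetry the centroid is at mid-height, ȳ = 6.45 in.
Transfer each piece to the centroidal x-axis using Ī + A·d² with d = y − 6.45:
  bottom flange: d = -6.125 in → contributes +165.975 in⁴
  web: d = 0 in → contributes +52.0299 in⁴
  top flange: d = 6.125 in → contributes +165.975 in⁴
  hole: d = 0 in → contributes −0.0000248505 in⁴
Total I = 383.979 in⁴.

Ix ≈ 384.0 in⁴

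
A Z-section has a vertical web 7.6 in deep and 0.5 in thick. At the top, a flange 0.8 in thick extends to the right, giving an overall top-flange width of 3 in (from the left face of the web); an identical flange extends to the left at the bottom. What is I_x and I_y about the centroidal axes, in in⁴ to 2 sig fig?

I_x ≈ 65 in⁴, I_y ≈ 11 in⁴

Decompose the section into non-overlapping parts with the origin at the bottom-left of its bounding rectangle.
Web: 0.5 × 7.6, A = 3.8 in², y = 3.8 in, Ī = 18.29 in⁴.
Top flange (beyond web): 2.5 × 0.8, A = 2 in², y = 7.2 in, Ī = 0.1067 in⁴.
Bottom flange (beyond web): 2.5 × 0.8, A = 2 in², y = 0.4 in, Ī = 0.1067 in⁴.
Centroid: ȳ = ΣA·y / ΣA = 3.8 in.
Transfer each piece to the centroidal x-axis using Ī + A·d² with d = y − 3.8:
  web: d = 0 in → contributes +18.29 in⁴
  top flange (beyond web): d = 3.4 in → contributes +23.23 in⁴
  bottom flange (beyond web): d = -3.4 in → contributes +23.23 in⁴
Total I = 64.74 in⁴.
For the y-axis: x̄ = 2.75 in.
Repeating about the centroidal y-axis gives I_y = 11.16 in⁴.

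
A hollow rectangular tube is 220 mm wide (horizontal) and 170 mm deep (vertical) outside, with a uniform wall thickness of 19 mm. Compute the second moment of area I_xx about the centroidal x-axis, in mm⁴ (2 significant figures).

Treat the section as a set of non-overlapping primitives; coordinates are from the bounding-box lower-left.
Outer rectangle: 220 × 170, A = 37 400 mm², y = 85 mm, Ī = 90 071 667 mm⁴.
Inner void (subtracted): 182 × 132, A = 24 024 mm², y = 85 mm, Ī = 34 882 848 mm⁴.
By symmetry the centroid is at mid-height, ȳ = 85 mm.
All pieces are centred on the centroidal x-axis, so I = ΣĪ (holes subtracted) = 55 188 819 mm⁴.

I_xx ≈ 5.5 × 10⁷ mm⁴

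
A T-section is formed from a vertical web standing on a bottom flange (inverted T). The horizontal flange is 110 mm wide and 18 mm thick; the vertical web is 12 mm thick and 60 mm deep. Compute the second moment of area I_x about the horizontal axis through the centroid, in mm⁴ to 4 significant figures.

I_x ≈ 1.073 × 10⁶ mm⁴

Decompose the section into non-overlapping parts with the origin at the bottom-left of its bounding rectangle.
Flange: 110 × 18, A = 1 980 mm², y = 9 mm, Ī = 53 460 mm⁴.
Web: 12 × 60, A = 720 mm², y = 48 mm, Ī = 216 000 mm⁴.
Centroid: ȳ = ΣA·y / ΣA = 19.4 mm.
Transfer each piece to the horizontal axis through the centroid using Ī + A·d² with d = y − 19.4:
  flange: d = -10.4 mm → contributes +267 617 mm⁴
  web: d = 28.6 mm → contributes +804 931 mm⁴
Total I = 1 072 548 mm⁴.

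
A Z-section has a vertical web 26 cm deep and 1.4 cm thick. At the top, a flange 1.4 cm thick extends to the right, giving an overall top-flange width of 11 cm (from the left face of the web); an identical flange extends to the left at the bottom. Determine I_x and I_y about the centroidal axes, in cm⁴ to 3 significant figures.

I_x ≈ 6120 cm⁴, I_y ≈ 1030 cm⁴

Decompose the section into non-overlapping parts with the origin at the bottom-left of its bounding rectangle.
Web: 1.4 × 26, A = 36.4 cm², y = 13 cm, Ī = 2050.5 cm⁴.
Top flange (beyond web): 9.6 × 1.4, A = 13.44 cm², y = 25.3 cm, Ī = 2.1952 cm⁴.
Bottom flange (beyond web): 9.6 × 1.4, A = 13.44 cm², y = 0.7 cm, Ī = 2.1952 cm⁴.
Centroid: ȳ = ΣA·y / ΣA = 13 cm.
Transfer each piece to the centroidal x-axis using Ī + A·d² with d = y − 13:
  web: d = 0 cm → contributes +2050.5 cm⁴
  top flange (beyond web): d = 12.3 cm → contributes +2035.5 cm⁴
  bottom flange (beyond web): d = -12.3 cm → contributes +2035.5 cm⁴
Total I = 6121.6 cm⁴.
For the y-axis: x̄ = 10.3 cm.
Repeating about the centroidal y-axis gives I_y = 1025.5 cm⁴.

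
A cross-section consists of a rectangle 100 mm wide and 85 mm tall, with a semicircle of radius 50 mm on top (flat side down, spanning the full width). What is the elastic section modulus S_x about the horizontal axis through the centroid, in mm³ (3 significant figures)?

S_x ≈ 2.31 × 10⁵ mm³

Decompose the section into non-overlapping parts with the origin at the bottom-left of its bounding rectangle.
Rectangular body: 100 × 85, A = 8 500 mm², y = 42.5 mm, Ī = 5 117 708 mm⁴.
Semicircular cap: semicircle r = 50, A = 3 927 mm², y = 106.22 mm, Ī = 685 981 mm⁴.
Centroid: ȳ = ΣA·y / ΣA = 62.636 mm.
Transfer each piece to the horizontal axis through the centroid using Ī + A·d² with d = y − 62.636:
  rectangular body: d = -20.136 mm → contributes +8 564 121 mm⁴
  semicircular cap: d = 43.585 mm → contributes +8 145 766 mm⁴
Total I = 16 709 887 mm⁴.
Extreme fibre distance c = 72.364 mm; S = I/c = 230 915 mm³.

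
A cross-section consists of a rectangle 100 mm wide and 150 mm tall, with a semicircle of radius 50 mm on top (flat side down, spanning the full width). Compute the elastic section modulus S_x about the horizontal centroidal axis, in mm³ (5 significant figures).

Treat the section as a set of non-overlapping primitives; coordinates are from the bounding-box lower-left.
Rectangular body: 100 × 150, A = 15 000 mm², y = 75 mm, Ī = 28 125 000 mm⁴.
Semicircular cap: semicircle r = 50, A = 3926.991 mm², y = 171.2207 mm, Ī = 685 981 mm⁴.
Centroid: ȳ = ΣA·y / ΣA = 94.96396 mm.
Transfer each piece to the horizontal centroidal axis using Ī + A·d² with d = y − 94.96396:
  rectangular body: d = -19.96396 mm → contributes +34 103 394 mm⁴
  semicircular cap: d = 76.2567 mm → contributes +23 521 764 mm⁴
Total I = 57 625 159 mm⁴.
Extreme fibre distance c = 105.036 mm; S = I/c = 548622.7 mm³.

S_x ≈ 5.4862 × 10⁵ mm³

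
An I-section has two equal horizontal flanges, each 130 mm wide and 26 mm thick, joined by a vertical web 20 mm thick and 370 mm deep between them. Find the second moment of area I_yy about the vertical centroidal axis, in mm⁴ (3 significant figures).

I_yy ≈ 9.77 × 10⁶ mm⁴

Decompose the section into non-overlapping parts with the origin at the bottom-left of its bounding rectangle.
Bottom flange: 130 × 26, A = 3 380 mm², x = 65 mm, Ī = 4 760 167 mm⁴.
Web: 20 × 370, A = 7 400 mm², x = 65 mm, Ī = 246 667 mm⁴.
Top flange: 130 × 26, A = 3 380 mm², x = 65 mm, Ī = 4 760 167 mm⁴.
By symmetry the centroid is at mid-width, x̄ = 65 mm.
All pieces are centred on the vertical centroidal axis, so I = ΣĪ = 9 767 000 mm⁴.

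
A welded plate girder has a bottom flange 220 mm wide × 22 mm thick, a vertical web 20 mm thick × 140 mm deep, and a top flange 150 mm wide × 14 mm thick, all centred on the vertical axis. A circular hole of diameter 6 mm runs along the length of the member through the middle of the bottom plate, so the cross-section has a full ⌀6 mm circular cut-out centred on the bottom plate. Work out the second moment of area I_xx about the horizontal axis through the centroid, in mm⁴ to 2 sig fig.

Decompose the section into non-overlapping parts with the origin at the bottom-left of its bounding rectangle.
Bottom plate: 220 × 22, A = 4 840 mm², y = 11 mm, Ī = 195 213 mm⁴.
Web plate: 20 × 140, A = 2 800 mm², y = 92 mm, Ī = 4 573 333 mm⁴.
Top plate: 150 × 14, A = 2 100 mm², y = 169 mm, Ī = 34 300 mm⁴.
Hole (subtracted): ⌀6, A = 28.27 mm², y = 11 mm, Ī = 63.62 mm⁴.
Centroid: ȳ = ΣA·y / ΣA = 68.52 mm.
Transfer each piece to the horizontal axis through the centroid using Ī + A·d² with d = y − 68.52:
  bottom plate: d = -57.52 mm → contributes +16 207 539 mm⁴
  web plate: d = 23.48 mm → contributes +6 117 252 mm⁴
  top plate: d = 100.5 mm → contributes +21 237 186 mm⁴
  hole: d = -57.52 mm → contributes −93 604 mm⁴
Total I = 43 468 373 mm⁴.

I_xx ≈ 4.3 × 10⁷ mm⁴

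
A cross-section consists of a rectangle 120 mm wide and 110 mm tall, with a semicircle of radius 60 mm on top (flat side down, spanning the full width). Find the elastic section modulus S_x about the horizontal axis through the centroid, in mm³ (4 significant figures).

S_x ≈ 4.442 × 10⁵ mm³

Break the section into simple shapes (no overlaps), measuring from the bottom-left corner of the bounding box.
Rectangular body: 120 × 110, A = 13 200 mm², y = 55 mm, Ī = 13 310 000 mm⁴.
Semicircular cap: semicircle r = 60, A = 5654.87 mm², y = 135.465 mm, Ī = 1 422 450 mm⁴.
Centroid: ȳ = ΣA·y / ΣA = 79.1326 mm.
Transfer each piece to the horizontal axis through the centroid using Ī + A·d² with d = y − 79.1326:
  rectangular body: d = -24.1326 mm → contributes +20 997 472 mm⁴
  semicircular cap: d = 56.3322 mm → contributes +19 367 104 mm⁴
Total I = 40 364 575 mm⁴.
Extreme fibre distance c = 90.8674 mm; S = I/c = 444 214 mm³.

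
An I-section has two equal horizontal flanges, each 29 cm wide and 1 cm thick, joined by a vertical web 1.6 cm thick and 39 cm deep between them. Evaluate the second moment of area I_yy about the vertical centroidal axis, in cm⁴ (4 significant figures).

I_yy ≈ 4078 cm⁴

Split into non-overlapping primitives; take the origin at the lower-left of the bounding box.
Bottom flange: 29 × 1, A = 29 cm², x = 14.5 cm, Ī = 2032.42 cm⁴.
Web: 1.6 × 39, A = 62.4 cm², x = 14.5 cm, Ī = 13.312 cm⁴.
Top flange: 29 × 1, A = 29 cm², x = 14.5 cm, Ī = 2032.42 cm⁴.
By symmetry the centroid is at mid-width, x̄ = 14.5 cm.
All pieces are centred on the vertical centroidal axis, so I = ΣĪ = 4078.15 cm⁴.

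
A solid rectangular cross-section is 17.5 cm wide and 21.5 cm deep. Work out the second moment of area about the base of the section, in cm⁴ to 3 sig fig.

I_base ≈ 5.80 × 10⁴ cm⁴

The section: 17.5 × 21.5, A = 376.25 cm², y = 10.75 cm, Ī = 14 493 cm⁴.
Transfer it to the bottom edge using Ī + A·d² with d = y − 0:
  the section: d = 10.75 cm → contributes +57 974 cm⁴
Total I = 57 974 cm⁴.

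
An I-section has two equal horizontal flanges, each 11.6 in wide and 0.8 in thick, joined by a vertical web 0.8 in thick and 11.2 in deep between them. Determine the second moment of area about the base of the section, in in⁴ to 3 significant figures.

I_base ≈ 1890 in⁴

Break the section into simple shapes (no overlaps), measuring from the bottom-left corner of the bounding box.
Bottom flange: 11.6 × 0.8, A = 9.28 in², y = 0.4 in, Ī = 0.49493 in⁴.
Web: 0.8 × 11.2, A = 8.96 in², y = 6.4 in, Ī = 93.662 in⁴.
Top flange: 11.6 × 0.8, A = 9.28 in², y = 12.4 in, Ī = 0.49493 in⁴.
Transfer each piece to a horizontal axis along the bottom face using Ī + A·d² with d = y − 0:
  bottom flange: d = 0.4 in → contributes +1.9797 in⁴
  web: d = 6.4 in → contributes +460.66 in⁴
  top flange: d = 12.4 in → contributes +1427.4 in⁴
Total I = 1 890 in⁴.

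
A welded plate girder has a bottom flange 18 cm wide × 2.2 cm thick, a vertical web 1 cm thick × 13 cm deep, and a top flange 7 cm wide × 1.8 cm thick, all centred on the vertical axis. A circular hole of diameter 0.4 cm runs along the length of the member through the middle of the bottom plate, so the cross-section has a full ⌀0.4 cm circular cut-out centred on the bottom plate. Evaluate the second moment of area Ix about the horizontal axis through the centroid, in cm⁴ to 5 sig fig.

Ix ≈ 2515.5 cm⁴

Treat the section as a set of non-overlapping primitives; coordinates are from the bounding-box lower-left.
Bottom plate: 18 × 2.2, A = 39.6 cm², y = 1.1 cm, Ī = 15.972 cm⁴.
Web plate: 1 × 13, A = 13 cm², y = 8.7 cm, Ī = 183.0833 cm⁴.
Top plate: 7 × 1.8, A = 12.6 cm², y = 16.1 cm, Ī = 3.402 cm⁴.
Hole (subtracted): ⌀0.4, A = 0.1256637 cm², y = 1.1 cm, Ī = 0.001256637 cm⁴.
Centroid: ȳ = ΣA·y / ΣA = 5.522634 cm.
Transfer each piece to the horizontal axis through the centroid using Ī + A·d² with d = y − 5.522634:
  bottom plate: d = -4.422634 cm → contributes +790.5359 cm⁴
  web plate: d = 3.177366 cm → contributes +314.3268 cm⁴
  top plate: d = 10.57737 cm → contributes +1413.098 cm⁴
  hole: d = -4.422634 cm → contributes −2.4592 cm⁴
Total I = 2515.502 cm⁴.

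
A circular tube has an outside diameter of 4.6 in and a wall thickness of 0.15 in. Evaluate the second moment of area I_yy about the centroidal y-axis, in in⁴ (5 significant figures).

Break the section into simple shapes (no overlaps), measuring from the bottom-left corner of the bounding box.
Outer circle: ⌀4.6, A = 16.61903 in², x = 2.3 in, Ī = 21.97866 in⁴.
Bore (subtracted): ⌀4.3, A = 14.52201 in², x = 2.3 in, Ī = 16.782 in⁴.
By symmetry the centroid is at mid-width, x̄ = 2.3 in.
All pieces are centred on the centroidal y-axis, so I = ΣĪ (holes subtracted) = 5.196661 in⁴.

I_yy ≈ 5.1967 in⁴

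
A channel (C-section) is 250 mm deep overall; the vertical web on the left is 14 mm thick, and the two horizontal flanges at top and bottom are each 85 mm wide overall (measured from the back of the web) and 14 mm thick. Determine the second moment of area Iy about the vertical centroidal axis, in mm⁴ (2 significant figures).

Iy ≈ 3.2 × 10⁶ mm⁴

Treat the section as a set of non-overlapping primitives; coordinates are from the bounding-box lower-left.
Web: 14 × 250, A = 3 500 mm², x = 7 mm, Ī = 57 167 mm⁴.
Top flange (beyond web): 71 × 14, A = 994 mm², x = 49.5 mm, Ī = 417 563 mm⁴.
Bottom flange (beyond web): 71 × 14, A = 994 mm², x = 49.5 mm, Ī = 417 563 mm⁴.
Centroid: x̄ = ΣA·x / ΣA = 22.4 mm.
Transfer each piece to the vertical centroidal axis using Ī + A·d² with d = x − 22.4:
  web: d = -15.4 mm → contributes +886 732 mm⁴
  top flange (beyond web): d = 27.1 mm → contributes +1 147 814 mm⁴
  bottom flange (beyond web): d = 27.1 mm → contributes +1 147 814 mm⁴
Total I = 3 182 359 mm⁴.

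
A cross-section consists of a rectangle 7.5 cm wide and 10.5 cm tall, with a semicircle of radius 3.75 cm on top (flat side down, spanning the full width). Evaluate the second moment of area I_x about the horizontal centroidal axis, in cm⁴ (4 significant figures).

I_x ≈ 1553 cm⁴

Decompose the section into non-overlapping parts with the origin at the bottom-left of its bounding rectangle.
Rectangular body: 7.5 × 10.5, A = 78.75 cm², y = 5.25 cm, Ī = 723.516 cm⁴.
Semicircular cap: semicircle r = 3.75, A = 22.0893 cm², y = 12.0915 cm, Ī = 21.7049 cm⁴.
Centroid: ȳ = ΣA·y / ΣA = 6.74867 cm.
Transfer each piece to the horizontal centroidal axis using Ī + A·d² with d = y − 6.74867:
  rectangular body: d = -1.49867 cm → contributes +900.39 cm⁴
  semicircular cap: d = 5.34288 cm → contributes +652.274 cm⁴
Total I = 1552.66 cm⁴.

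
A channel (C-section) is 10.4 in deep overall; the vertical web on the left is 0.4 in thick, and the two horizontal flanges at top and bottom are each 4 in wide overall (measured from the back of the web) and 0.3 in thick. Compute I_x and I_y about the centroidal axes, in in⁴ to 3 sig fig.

I_x ≈ 92.6 in⁴, I_y ≈ 8.08 in⁴

Decompose the section into non-overlapping parts with the origin at the bottom-left of its bounding rectangle.
Web: 0.4 × 10.4, A = 4.16 in², y = 5.2 in, Ī = 37.495 in⁴.
Top flange (beyond web): 3.6 × 0.3, A = 1.08 in², y = 10.25 in, Ī = 0.0081 in⁴.
Bottom flange (beyond web): 3.6 × 0.3, A = 1.08 in², y = 0.15 in, Ī = 0.0081 in⁴.
By symmetry the centroid is at mid-height, ȳ = 5.2 in.
Transfer each piece to the centroidal x-axis using Ī + A·d² with d = y − 5.2:
  web: d = 0 in → contributes +37.495 in⁴
  top flange (beyond web): d = 5.05 in → contributes +27.551 in⁴
  bottom flange (beyond web): d = -5.05 in → contributes +27.551 in⁴
Total I = 92.597 in⁴.
For the y-axis: x̄ = 0.88354 in.
Repeating about the centroidal y-axis gives I_y = 8.0754 in⁴.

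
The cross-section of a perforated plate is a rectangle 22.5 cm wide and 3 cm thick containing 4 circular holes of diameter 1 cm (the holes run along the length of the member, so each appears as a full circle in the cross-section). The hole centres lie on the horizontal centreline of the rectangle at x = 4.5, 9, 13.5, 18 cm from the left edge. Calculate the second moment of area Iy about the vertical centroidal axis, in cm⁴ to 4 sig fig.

Break the section into simple shapes (no overlaps), measuring from the bottom-left corner of the bounding box.
Plate: 22.5 × 3, A = 67.5 cm², x = 11.25 cm, Ī = 2847.66 cm⁴.
Hole 1 (subtracted): ⌀1, A = 0.785398 cm², x = 4.5 cm, Ī = 0.0490874 cm⁴.
Hole 2 (subtracted): ⌀1, A = 0.785398 cm², x = 9 cm, Ī = 0.0490874 cm⁴.
Hole 3 (subtracted): ⌀1, A = 0.785398 cm², x = 13.5 cm, Ī = 0.0490874 cm⁴.
Hole 4 (subtracted): ⌀1, A = 0.785398 cm², x = 18 cm, Ī = 0.0490874 cm⁴.
By symmetry the centroid is at mid-width, x̄ = 11.25 cm.
Transfer each piece to the vertical centroidal axis using Ī + A·d² with d = x − 11.25:
  plate: d = 0 cm → contributes +2847.66 cm⁴
  hole 1: d = -6.75 cm → contributes −35.8338 cm⁴
  hole 2: d = -2.25 cm → contributes −4.02517 cm⁴
  hole 3: d = 2.25 cm → contributes −4.02517 cm⁴
  hole 4: d = 6.75 cm → contributes −35.8338 cm⁴
Total I = 2767.94 cm⁴.

Iy ≈ 2768 cm⁴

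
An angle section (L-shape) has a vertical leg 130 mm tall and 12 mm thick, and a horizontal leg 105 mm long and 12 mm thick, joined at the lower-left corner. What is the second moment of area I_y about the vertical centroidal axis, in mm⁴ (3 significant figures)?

I_y ≈ 2.62 × 10⁶ mm⁴

Break the section into simple shapes (no overlaps), measuring from the bottom-left corner of the bounding box.
Vertical leg: 12 × 130, A = 1 560 mm², x = 6 mm, Ī = 18 720 mm⁴.
Horizontal leg (remainder): 93 × 12, A = 1 116 mm², x = 58.5 mm, Ī = 804 357 mm⁴.
Centroid: x̄ = ΣA·x / ΣA = 27.895 mm.
Transfer each piece to the vertical centroidal axis using Ī + A·d² with d = x − 27.895:
  vertical leg: d = -21.895 mm → contributes +766 544 mm⁴
  horizontal leg (remainder): d = 30.605 mm → contributes +1 849 702 mm⁴
Total I = 2 616 246 mm⁴.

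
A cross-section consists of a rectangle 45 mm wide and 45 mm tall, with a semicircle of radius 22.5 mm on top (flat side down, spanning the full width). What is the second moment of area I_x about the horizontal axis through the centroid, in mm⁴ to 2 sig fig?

I_x ≈ 9.6 × 10⁵ mm⁴

Break the section into simple shapes (no overlaps), measuring from the bottom-left corner of the bounding box.
Rectangular body: 45 × 45, A = 2 025 mm², y = 22.5 mm, Ī = 341 719 mm⁴.
Semicircular cap: semicircle r = 22.5, A = 795.2 mm², y = 54.55 mm, Ī = 28 130 mm⁴.
Centroid: ȳ = ΣA·y / ΣA = 31.54 mm.
Transfer each piece to the horizontal axis through the centroid using Ī + A·d² with d = y − 31.54:
  rectangular body: d = -9.037 mm → contributes +507 093 mm⁴
  semicircular cap: d = 23.01 mm → contributes +449 251 mm⁴
Total I = 956 344 mm⁴.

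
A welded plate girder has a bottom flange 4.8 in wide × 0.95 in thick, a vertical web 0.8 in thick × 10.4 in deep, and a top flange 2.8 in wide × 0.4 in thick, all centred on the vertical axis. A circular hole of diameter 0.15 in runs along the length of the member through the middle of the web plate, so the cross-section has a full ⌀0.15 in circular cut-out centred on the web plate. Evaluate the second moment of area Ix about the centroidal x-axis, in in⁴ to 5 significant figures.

Ix ≈ 226.74 in⁴

Decompose the section into non-overlapping parts with the origin at the bottom-left of its bounding rectangle.
Bottom plate: 4.8 × 0.95, A = 4.56 in², y = 0.475 in, Ī = 0.34295 in⁴.
Web plate: 0.8 × 10.4, A = 8.32 in², y = 6.15 in, Ī = 74.99093 in⁴.
Top plate: 2.8 × 0.4, A = 1.12 in², y = 11.55 in, Ī = 0.01493333 in⁴.
Hole (subtracted): ⌀0.15, A = 0.01767146 in², y = 6.15 in, Ī = 0.00002485049 in⁴.
Centroid: ȳ = ΣA·y / ΣA = 4.731781 in.
Transfer each piece to the centroidal x-axis using Ī + A·d² with d = y − 4.731781:
  bottom plate: d = -4.256781 in → contributes +82.971 in⁴
  web plate: d = 1.418219 in → contributes +91.72532 in⁴
  top plate: d = 6.818219 in → contributes +52.08161 in⁴
  hole: d = 1.418219 in → contributes −0.03556824 in⁴
Total I = 226.7424 in⁴.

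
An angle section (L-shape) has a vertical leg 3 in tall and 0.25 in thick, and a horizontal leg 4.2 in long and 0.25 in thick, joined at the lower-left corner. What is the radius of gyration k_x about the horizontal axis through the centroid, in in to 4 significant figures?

Treat the section as a set of non-overlapping primitives; coordinates are from the bounding-box lower-left.
Vertical leg: 0.25 × 3, A = 0.75 in², y = 1.5 in, Ī = 0.5625 in⁴.
Horizontal leg (remainder): 3.95 × 0.25, A = 0.9875 in², y = 0.125 in, Ī = 0.00514323 in⁴.
Centroid: ȳ = ΣA·y / ΣA = 0.718525 in.
Transfer each piece to the horizontal axis through the centroid using Ī + A·d² with d = y − 0.718525:
  vertical leg: d = 0.781475 in → contributes +1.02053 in⁴
  horizontal leg (remainder): d = -0.593525 in → contributes +0.353012 in⁴
Total I = 1.37354 in⁴.
Radius of gyration: k = √(I/A) = √(1.37354 / 1.7375) = 0.889115 in.

k_x ≈ 0.8891 in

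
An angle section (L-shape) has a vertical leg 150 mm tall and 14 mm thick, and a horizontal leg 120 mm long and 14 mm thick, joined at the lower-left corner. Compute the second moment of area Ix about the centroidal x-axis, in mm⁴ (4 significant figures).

Split into non-overlapping primitives; take the origin at the lower-left of the bounding box.
Vertical leg: 14 × 150, A = 2 100 mm², y = 75 mm, Ī = 3 937 500 mm⁴.
Horizontal leg (remainder): 106 × 14, A = 1 484 mm², y = 7 mm, Ī = 24238.7 mm⁴.
Centroid: ȳ = ΣA·y / ΣA = 46.8438 mm.
Transfer each piece to the centroidal x-axis using Ī + A·d² with d = y − 46.8438:
  vertical leg: d = 28.1563 mm → contributes +5 602 326 mm⁴
  horizontal leg (remainder): d = -39.8438 mm → contributes +2 380 125 mm⁴
Total I = 7 982 451 mm⁴.

Ix ≈ 7.982 × 10⁶ mm⁴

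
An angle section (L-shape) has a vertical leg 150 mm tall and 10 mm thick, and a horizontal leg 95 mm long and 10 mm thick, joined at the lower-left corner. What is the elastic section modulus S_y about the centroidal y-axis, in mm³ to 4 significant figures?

Treat the section as a set of non-overlapping primitives; coordinates are from the bounding-box lower-left.
Vertical leg: 10 × 150, A = 1 500 mm², x = 5 mm, Ī = 12 500 mm⁴.
Horizontal leg (remainder): 85 × 10, A = 850 mm², x = 52.5 mm, Ī = 511 771 mm⁴.
Centroid: x̄ = ΣA·x / ΣA = 22.1809 mm.
Transfer each piece to the centroidal y-axis using Ī + A·d² with d = x − 22.1809:
  vertical leg: d = -17.1809 mm → contributes +455 272 mm⁴
  horizontal leg (remainder): d = 30.3191 mm → contributes +1 293 134 mm⁴
Total I = 1 748 406 mm⁴.
Extreme fibre distance c = 72.8191 mm; S = I/c = 24010.3 mm³.

S_y ≈ 2.401 × 10⁴ mm³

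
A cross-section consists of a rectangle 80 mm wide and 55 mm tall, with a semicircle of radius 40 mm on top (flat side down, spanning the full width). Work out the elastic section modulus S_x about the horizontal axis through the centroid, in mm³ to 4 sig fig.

S_x ≈ 8.873 × 10⁴ mm³

Split into non-overlapping primitives; take the origin at the lower-left of the bounding box.
Rectangular body: 80 × 55, A = 4 400 mm², y = 27.5 mm, Ī = 1 109 167 mm⁴.
Semicircular cap: semicircle r = 40, A = 2513.27 mm², y = 71.9765 mm, Ī = 280 978 mm⁴.
Centroid: ȳ = ΣA·y / ΣA = 43.6691 mm.
Transfer each piece to the horizontal axis through the centroid using Ī + A·d² with d = y − 43.6691:
  rectangular body: d = -16.1691 mm → contributes +2 259 508 mm⁴
  semicircular cap: d = 28.3074 mm → contributes +2 294 885 mm⁴
Total I = 4 554 392 mm⁴.
Extreme fibre distance c = 51.3309 mm; S = I/c = 88726.2 mm³.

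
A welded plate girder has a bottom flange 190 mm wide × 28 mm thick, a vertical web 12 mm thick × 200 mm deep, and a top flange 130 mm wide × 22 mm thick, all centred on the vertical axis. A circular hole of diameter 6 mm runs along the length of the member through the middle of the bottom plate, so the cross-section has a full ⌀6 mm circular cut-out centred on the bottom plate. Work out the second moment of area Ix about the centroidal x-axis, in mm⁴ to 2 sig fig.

Treat the section as a set of non-overlapping primitives; coordinates are from the bounding-box lower-left.
Bottom plate: 190 × 28, A = 5 320 mm², y = 14 mm, Ī = 347 573 mm⁴.
Web plate: 12 × 200, A = 2 400 mm², y = 128 mm, Ī = 8 000 000 mm⁴.
Top plate: 130 × 22, A = 2 860 mm², y = 239 mm, Ī = 115 353 mm⁴.
Hole (subtracted): ⌀6, A = 28.27 mm², y = 14 mm, Ī = 63.62 mm⁴.
Centroid: ȳ = ΣA·y / ΣA = 100.9 mm.
Transfer each piece to the centroidal x-axis using Ī + A·d² with d = y − 100.9:
  bottom plate: d = -86.91 mm → contributes +40 535 725 mm⁴
  web plate: d = 27.09 mm → contributes +9 760 673 mm⁴
  top plate: d = 138.1 mm → contributes +54 648 552 mm⁴
  hole: d = -86.91 mm → contributes −213 653 mm⁴
Total I = 104 731 298 mm⁴.

Ix ≈ 1.0 × 10⁸ mm⁴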